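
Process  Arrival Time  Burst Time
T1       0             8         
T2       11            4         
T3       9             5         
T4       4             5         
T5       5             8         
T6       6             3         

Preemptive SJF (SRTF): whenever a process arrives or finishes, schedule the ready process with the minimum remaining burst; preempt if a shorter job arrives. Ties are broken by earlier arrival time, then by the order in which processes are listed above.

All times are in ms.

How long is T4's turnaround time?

16

Gantt: | T1 0-8 | T6 8-11 | T2 11-15 | T4 15-20 | T3 20-25 | T5 25-33 |
Completion: T1=8  T2=15  T3=25  T4=20  T5=33  T6=11
Turnaround (C−A): T1=8  T2=4  T3=16  T4=16  T5=28  T6=5
Turnaround(T4) = completion − arrival = 20 − 4 = 16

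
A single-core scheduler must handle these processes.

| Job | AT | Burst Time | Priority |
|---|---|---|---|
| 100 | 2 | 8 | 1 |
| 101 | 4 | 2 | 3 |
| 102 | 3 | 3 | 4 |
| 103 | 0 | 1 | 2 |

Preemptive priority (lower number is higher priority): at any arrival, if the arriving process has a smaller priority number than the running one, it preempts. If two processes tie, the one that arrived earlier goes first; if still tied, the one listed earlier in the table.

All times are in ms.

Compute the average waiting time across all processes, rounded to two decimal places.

3.75

Schedule: | 103 0-1 | idle 1-2 | 100 2-10 | 101 10-12 | 102 12-15 |
Completion: 100=10  101=12  102=15  103=1
Waiting times: 100=0, 101=6, 102=9, 103=0
Average waiting = (0+6+9+0) / 4 = 15/4 = 3.75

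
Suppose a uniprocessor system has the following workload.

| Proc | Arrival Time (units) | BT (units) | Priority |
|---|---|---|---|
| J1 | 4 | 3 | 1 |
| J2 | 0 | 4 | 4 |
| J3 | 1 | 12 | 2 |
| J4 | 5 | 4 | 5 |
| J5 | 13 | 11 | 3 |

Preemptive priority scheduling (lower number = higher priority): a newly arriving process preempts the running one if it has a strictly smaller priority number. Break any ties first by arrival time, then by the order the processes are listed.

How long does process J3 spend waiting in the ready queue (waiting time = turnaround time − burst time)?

Gantt: | J2 0-1 | J3 1-4 | J1 4-7 | J3 7-16 | J5 16-27 | J2 27-30 | J4 30-34 |
Completion: J1=7  J2=30  J3=16  J4=34  J5=27
Turnaround (C−A): J1=3  J2=30  J3=15  J4=29  J5=14
Waiting(J3) = turnaround − burst = 15 − 12 = 3

3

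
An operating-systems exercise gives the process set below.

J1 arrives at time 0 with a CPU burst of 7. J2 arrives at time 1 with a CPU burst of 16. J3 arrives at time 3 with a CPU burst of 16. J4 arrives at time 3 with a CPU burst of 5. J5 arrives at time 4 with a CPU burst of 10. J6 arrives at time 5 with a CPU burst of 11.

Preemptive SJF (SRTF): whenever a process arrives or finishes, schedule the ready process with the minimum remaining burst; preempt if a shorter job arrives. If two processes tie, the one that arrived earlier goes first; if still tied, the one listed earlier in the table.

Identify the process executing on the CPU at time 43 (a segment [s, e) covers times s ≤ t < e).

Timeline: | J1 0-7 | J4 7-12 | J5 12-22 | J6 22-33 | J2 33-49 | J3 49-65 |
Completion: J1=7  J2=49  J3=65  J4=12  J5=22  J6=33
Turnaround (C−A): J1=7  J2=48  J3=62  J4=9  J5=18  J6=28

J2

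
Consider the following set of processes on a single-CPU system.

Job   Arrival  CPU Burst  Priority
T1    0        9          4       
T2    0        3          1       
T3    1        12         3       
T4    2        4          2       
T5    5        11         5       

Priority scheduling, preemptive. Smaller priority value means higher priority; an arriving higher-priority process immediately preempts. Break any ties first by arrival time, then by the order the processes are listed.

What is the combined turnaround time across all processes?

Schedule: | T2 0-3 | T4 3-7 | T3 7-19 | T1 19-28 | T5 28-39 |
Completion: T1=28  T2=3  T3=19  T4=7  T5=39
Turnaround = completion − arrival: T1=28, T2=3, T3=18, T4=5, T5=34
Total turnaround = 28 + 3 + 18 + 5 + 34 = 88

88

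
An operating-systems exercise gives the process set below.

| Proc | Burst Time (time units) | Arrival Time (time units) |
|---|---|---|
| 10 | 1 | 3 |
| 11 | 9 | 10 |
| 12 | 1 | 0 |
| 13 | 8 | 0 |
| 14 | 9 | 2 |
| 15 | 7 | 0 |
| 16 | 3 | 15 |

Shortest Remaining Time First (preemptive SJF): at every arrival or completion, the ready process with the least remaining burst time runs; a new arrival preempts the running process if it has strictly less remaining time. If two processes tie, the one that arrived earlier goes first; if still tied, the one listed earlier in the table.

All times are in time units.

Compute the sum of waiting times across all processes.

Timeline: | 12 0-1 | 15 1-3 | 10 3-4 | 15 4-9 | 13 9-17 | 16 17-20 | 14 20-29 | 11 29-38 |
Completion: 10=4  11=38  12=1  13=17  14=29  15=9  16=20
Turnaround (C−A): 10=1  11=28  12=1  13=17  14=27  15=9  16=5
Waiting = turnaround − burst: 10=0, 11=19, 12=0, 13=9, 14=18, 15=2, 16=2
Total waiting = 0 + 19 + 0 + 9 + 18 + 2 + 2 = 50

50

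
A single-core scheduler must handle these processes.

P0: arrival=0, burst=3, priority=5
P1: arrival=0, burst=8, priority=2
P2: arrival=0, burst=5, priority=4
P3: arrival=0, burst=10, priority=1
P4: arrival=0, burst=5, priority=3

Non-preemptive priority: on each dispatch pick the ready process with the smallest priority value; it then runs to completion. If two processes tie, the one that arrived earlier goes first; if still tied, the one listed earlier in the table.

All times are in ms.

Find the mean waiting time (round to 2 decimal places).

15.80

Timeline: | P3 0-10 | P1 10-18 | P4 18-23 | P2 23-28 | P0 28-31 |
Completion: P0=31  P1=18  P2=28  P3=10  P4=23
Turnaround (C−A): P0=31  P1=18  P2=28  P3=10  P4=23
Waiting times: P0=28, P1=10, P2=23, P3=0, P4=18
Average waiting = (28+10+23+0+18) / 5 = 79/5 = 15.80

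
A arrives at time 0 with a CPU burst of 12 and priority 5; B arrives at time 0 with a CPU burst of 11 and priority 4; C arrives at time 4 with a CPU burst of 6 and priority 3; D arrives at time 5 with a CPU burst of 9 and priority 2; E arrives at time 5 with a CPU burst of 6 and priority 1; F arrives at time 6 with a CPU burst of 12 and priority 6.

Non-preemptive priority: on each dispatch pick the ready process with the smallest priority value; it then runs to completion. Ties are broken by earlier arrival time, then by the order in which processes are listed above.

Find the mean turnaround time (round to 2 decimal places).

Gantt: | B 0-11 | E 11-17 | D 17-26 | C 26-32 | A 32-44 | F 44-56 |
Completion: A=44  B=11  C=32  D=26  E=17  F=56
Turnaround (C−A): A=44  B=11  C=28  D=21  E=12  F=50
Turnaround times: A=44, B=11, C=28, D=21, E=12, F=50
Average turnaround = (44+11+28+21+12+50) / 6 = 166/6 = 27.67

27.67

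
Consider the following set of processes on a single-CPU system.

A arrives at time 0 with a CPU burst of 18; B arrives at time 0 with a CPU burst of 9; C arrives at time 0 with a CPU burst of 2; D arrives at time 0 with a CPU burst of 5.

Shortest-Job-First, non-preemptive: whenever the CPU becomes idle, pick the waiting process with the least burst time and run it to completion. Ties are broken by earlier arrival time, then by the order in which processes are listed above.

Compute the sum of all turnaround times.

59

Timeline: | C 0-2 | D 2-7 | B 7-16 | A 16-34 |
Completion: A=34  B=16  C=2  D=7
Turnaround (C−A): A=34  B=16  C=2  D=7
Turnaround = completion − arrival: A=34, B=16, C=2, D=7
Total turnaround = 34 + 16 + 2 + 7 = 59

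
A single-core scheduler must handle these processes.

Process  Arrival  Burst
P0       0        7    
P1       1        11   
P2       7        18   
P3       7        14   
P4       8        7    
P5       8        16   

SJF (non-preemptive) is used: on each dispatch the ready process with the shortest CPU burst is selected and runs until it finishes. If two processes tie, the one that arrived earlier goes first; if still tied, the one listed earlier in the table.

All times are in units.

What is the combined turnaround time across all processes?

186

Gantt: | P0 0-7 | P1 7-18 | P4 18-25 | P3 25-39 | P5 39-55 | P2 55-73 |
Completion: P0=7  P1=18  P2=73  P3=39  P4=25  P5=55
Turnaround (C−A): P0=7  P1=17  P2=66  P3=32  P4=17  P5=47
Turnaround = completion − arrival: P0=7, P1=17, P2=66, P3=32, P4=17, P5=47
Total turnaround = 7 + 17 + 66 + 32 + 17 + 47 = 186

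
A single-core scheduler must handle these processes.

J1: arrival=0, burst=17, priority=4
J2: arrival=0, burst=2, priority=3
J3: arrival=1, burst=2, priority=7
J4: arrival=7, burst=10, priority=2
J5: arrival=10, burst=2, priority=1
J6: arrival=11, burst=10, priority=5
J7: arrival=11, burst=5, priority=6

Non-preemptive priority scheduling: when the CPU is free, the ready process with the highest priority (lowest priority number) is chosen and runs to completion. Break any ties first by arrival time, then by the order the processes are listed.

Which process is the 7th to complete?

Schedule: | J2 0-2 | J1 2-19 | J5 19-21 | J4 21-31 | J6 31-41 | J7 41-46 | J3 46-48 |
Completion: J1=19  J2=2  J3=48  J4=31  J5=21  J6=41  J7=46
Turnaround (C−A): J1=19  J2=2  J3=47  J4=24  J5=11  J6=30  J7=35
Finish order: J2 → J1 → J5 → J4 → J6 → J7 → J3

J3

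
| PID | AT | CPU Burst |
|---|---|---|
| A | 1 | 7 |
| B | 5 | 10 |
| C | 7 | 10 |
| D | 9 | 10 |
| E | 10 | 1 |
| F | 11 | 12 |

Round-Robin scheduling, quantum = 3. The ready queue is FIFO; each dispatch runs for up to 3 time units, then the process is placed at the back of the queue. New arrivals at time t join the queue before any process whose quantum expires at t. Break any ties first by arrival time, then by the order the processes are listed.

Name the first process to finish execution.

Schedule: | idle 0-1 | A 1-7 | B 7-10 | C 10-13 | A 13-14 | D 14-17 | E 17-18 | B 18-21 | F 21-24 | C 24-27 | D 27-30 | B 30-33 | F 33-36 | C 36-39 | D 39-42 | B 42-43 | F 43-46 | C 46-47 | D 47-48 | F 48-51 |
Completion: A=14  B=43  C=47  D=48  E=18  F=51
Finish order: A → E → B → C → D → F

A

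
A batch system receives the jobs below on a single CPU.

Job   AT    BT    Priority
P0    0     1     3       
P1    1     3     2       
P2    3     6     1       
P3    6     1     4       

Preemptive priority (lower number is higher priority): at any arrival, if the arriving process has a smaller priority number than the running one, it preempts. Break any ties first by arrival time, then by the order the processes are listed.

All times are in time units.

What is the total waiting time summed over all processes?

10

Gantt: | P0 0-1 | P1 1-3 | P2 3-9 | P1 9-10 | P3 10-11 |
Completion: P0=1  P1=10  P2=9  P3=11
Turnaround (C−A): P0=1  P1=9  P2=6  P3=5
Waiting = turnaround − burst: P0=0, P1=6, P2=0, P3=4
Total waiting = 0 + 6 + 0 + 4 = 10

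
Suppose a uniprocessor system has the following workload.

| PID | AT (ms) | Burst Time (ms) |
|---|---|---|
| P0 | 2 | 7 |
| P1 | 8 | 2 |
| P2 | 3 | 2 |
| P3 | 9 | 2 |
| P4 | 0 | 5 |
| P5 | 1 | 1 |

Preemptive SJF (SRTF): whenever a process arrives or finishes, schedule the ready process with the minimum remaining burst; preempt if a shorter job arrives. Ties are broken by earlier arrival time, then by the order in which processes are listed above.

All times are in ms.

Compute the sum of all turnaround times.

Schedule: | P4 0-1 | P5 1-2 | P4 2-3 | P2 3-5 | P4 5-8 | P1 8-10 | P3 10-12 | P0 12-19 |
Completion: P0=19  P1=10  P2=5  P3=12  P4=8  P5=2
Turnaround = completion − arrival: P0=17, P1=2, P2=2, P3=3, P4=8, P5=1
Total turnaround = 17 + 2 + 2 + 3 + 8 + 1 = 33

33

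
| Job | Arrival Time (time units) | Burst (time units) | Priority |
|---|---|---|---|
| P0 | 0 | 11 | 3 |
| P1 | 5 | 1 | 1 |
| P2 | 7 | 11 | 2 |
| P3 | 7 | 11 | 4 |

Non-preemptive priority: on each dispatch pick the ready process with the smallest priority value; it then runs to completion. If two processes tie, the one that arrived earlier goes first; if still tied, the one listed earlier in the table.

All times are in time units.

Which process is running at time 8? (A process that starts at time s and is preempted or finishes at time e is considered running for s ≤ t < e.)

Timeline: | P0 0-11 | P1 11-12 | P2 12-23 | P3 23-34 |
Completion: P0=11  P1=12  P2=23  P3=34
Turnaround (C−A): P0=11  P1=7  P2=16  P3=27

P0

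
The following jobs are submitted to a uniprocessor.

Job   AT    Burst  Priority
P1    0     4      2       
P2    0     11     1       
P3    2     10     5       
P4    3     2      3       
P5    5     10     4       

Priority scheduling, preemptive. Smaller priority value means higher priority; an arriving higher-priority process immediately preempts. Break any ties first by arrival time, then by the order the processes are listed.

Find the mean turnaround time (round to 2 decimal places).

19.40

Gantt: | P2 0-11 | P1 11-15 | P4 15-17 | P5 17-27 | P3 27-37 |
Completion: P1=15  P2=11  P3=37  P4=17  P5=27
Turnaround times: P1=15, P2=11, P3=35, P4=14, P5=22
Average turnaround = (15+11+35+14+22) / 5 = 97/5 = 19.40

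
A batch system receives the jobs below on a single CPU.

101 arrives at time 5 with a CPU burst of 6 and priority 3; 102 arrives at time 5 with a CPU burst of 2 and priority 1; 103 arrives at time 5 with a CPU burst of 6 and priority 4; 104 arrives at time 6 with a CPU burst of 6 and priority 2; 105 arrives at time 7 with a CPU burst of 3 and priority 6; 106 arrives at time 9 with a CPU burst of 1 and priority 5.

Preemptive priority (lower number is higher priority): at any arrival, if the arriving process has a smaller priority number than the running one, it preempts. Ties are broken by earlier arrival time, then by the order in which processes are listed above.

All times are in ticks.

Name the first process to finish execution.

102

Timeline: | idle 0-5 | 102 5-7 | 104 7-13 | 101 13-19 | 103 19-25 | 106 25-26 | 105 26-29 |
Completion: 101=19  102=7  103=25  104=13  105=29  106=26
Finish order: 102 → 104 → 101 → 103 → 106 → 105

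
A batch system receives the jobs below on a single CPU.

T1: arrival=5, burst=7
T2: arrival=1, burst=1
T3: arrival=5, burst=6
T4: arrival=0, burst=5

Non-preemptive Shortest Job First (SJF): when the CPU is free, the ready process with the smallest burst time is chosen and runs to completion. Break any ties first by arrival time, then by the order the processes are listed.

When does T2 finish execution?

Schedule: | T4 0-5 | T2 5-6 | T3 6-12 | T1 12-19 |
Completion: T1=19  T2=6  T3=12  T4=5

6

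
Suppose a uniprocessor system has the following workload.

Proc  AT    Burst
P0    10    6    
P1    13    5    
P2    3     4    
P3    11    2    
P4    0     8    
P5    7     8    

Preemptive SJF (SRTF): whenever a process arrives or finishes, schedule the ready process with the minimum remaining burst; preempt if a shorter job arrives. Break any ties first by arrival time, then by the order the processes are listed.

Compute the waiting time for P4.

4

Timeline: | P4 0-3 | P2 3-7 | P4 7-12 | P3 12-14 | P1 14-19 | P0 19-25 | P5 25-33 |
Completion: P0=25  P1=19  P2=7  P3=14  P4=12  P5=33
Turnaround (C−A): P0=15  P1=6  P2=4  P3=3  P4=12  P5=26
Waiting(P4) = turnaround − burst = 12 − 8 = 4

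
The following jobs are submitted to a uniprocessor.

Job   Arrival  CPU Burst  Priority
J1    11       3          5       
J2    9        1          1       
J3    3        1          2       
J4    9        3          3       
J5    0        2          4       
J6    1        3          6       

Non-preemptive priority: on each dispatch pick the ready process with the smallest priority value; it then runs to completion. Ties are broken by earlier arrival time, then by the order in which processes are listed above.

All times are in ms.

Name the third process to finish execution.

Gantt: | J5 0-2 | J6 2-5 | J3 5-6 | idle 6-9 | J2 9-10 | J4 10-13 | J1 13-16 |
Completion: J1=16  J2=10  J3=6  J4=13  J5=2  J6=5
Finish order: J5 → J6 → J3 → J2 → J4 → J1

J3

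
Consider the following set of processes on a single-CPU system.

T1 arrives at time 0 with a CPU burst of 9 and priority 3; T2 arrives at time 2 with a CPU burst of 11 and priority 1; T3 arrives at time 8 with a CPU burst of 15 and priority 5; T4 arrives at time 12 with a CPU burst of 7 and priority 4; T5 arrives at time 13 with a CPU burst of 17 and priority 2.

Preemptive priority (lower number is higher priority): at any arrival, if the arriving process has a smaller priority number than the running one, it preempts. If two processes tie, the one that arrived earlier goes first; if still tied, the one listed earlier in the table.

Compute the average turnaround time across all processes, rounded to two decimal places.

29.60

Gantt: | T1 0-2 | T2 2-13 | T5 13-30 | T1 30-37 | T4 37-44 | T3 44-59 |
Completion: T1=37  T2=13  T3=59  T4=44  T5=30
Turnaround (C−A): T1=37  T2=11  T3=51  T4=32  T5=17
Turnaround times: T1=37, T2=11, T3=51, T4=32, T5=17
Average turnaround = (37+11+51+32+17) / 5 = 148/5 = 29.60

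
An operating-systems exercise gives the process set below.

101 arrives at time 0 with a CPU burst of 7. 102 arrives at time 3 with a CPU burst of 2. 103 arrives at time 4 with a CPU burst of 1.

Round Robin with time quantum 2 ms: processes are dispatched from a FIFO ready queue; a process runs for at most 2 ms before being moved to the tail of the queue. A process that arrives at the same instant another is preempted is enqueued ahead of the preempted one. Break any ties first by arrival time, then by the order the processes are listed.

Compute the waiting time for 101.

Schedule: | 101 0-4 | 102 4-6 | 103 6-7 | 101 7-10 |
Completion: 101=10  102=6  103=7
Turnaround (C−A): 101=10  102=3  103=3
Waiting(101) = turnaround − burst = 10 − 7 = 3

3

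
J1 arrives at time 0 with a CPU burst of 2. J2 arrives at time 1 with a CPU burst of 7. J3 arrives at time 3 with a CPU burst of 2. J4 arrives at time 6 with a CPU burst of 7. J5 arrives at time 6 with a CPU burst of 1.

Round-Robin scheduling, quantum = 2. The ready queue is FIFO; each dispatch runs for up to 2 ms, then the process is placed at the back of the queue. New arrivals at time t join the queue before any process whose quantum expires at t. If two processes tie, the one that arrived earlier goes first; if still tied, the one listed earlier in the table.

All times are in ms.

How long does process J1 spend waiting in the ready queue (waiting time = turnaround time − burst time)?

Gantt: | J1 0-2 | J2 2-4 | J3 4-6 | J2 6-8 | J4 8-10 | J5 10-11 | J2 11-13 | J4 13-15 | J2 15-16 | J4 16-19 |
Completion: J1=2  J2=16  J3=6  J4=19  J5=11
Turnaround (C−A): J1=2  J2=15  J3=3  J4=13  J5=5
Waiting(J1) = turnaround − burst = 2 − 2 = 0

0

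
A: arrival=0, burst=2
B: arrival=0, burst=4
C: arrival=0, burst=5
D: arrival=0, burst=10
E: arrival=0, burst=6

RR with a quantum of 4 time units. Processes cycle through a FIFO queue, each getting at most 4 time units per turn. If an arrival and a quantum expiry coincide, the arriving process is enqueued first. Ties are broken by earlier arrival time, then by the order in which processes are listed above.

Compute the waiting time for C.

Timeline: | A 0-2 | B 2-6 | C 6-10 | D 10-14 | E 14-18 | C 18-19 | D 19-23 | E 23-25 | D 25-27 |
Completion: A=2  B=6  C=19  D=27  E=25
Waiting(C) = turnaround − burst = 19 − 5 = 14

14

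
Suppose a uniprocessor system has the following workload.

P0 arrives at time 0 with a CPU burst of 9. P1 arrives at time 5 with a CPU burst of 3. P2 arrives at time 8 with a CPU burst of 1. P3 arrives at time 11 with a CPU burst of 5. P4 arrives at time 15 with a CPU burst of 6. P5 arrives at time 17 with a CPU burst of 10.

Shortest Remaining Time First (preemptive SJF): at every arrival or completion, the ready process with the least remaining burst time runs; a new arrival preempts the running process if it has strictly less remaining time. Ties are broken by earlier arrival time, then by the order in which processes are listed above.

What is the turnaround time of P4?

9

Gantt: | P0 0-5 | P1 5-8 | P2 8-9 | P0 9-13 | P3 13-18 | P4 18-24 | P5 24-34 |
Completion: P0=13  P1=8  P2=9  P3=18  P4=24  P5=34
Turnaround (C−A): P0=13  P1=3  P2=1  P3=7  P4=9  P5=17
Turnaround(P4) = completion − arrival = 24 − 15 = 9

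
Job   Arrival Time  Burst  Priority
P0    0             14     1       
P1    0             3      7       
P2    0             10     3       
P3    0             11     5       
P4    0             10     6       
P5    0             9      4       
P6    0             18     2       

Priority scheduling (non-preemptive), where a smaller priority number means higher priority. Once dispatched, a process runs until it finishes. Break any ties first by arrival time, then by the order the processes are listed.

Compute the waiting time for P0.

Gantt: | P0 0-14 | P6 14-32 | P2 32-42 | P5 42-51 | P3 51-62 | P4 62-72 | P1 72-75 |
Completion: P0=14  P1=75  P2=42  P3=62  P4=72  P5=51  P6=32
Waiting(P0) = turnaround − burst = 14 − 14 = 0

0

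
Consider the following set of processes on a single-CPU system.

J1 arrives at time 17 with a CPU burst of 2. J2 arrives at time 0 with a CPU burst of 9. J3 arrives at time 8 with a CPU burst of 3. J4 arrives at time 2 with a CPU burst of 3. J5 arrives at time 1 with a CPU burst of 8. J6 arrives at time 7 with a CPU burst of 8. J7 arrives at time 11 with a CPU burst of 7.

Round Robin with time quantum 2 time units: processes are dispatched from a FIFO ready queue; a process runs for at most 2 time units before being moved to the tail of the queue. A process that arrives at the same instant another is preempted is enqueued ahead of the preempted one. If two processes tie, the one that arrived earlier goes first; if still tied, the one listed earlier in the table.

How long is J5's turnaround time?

Schedule: | J2 0-2 | J5 2-4 | J4 4-6 | J2 6-8 | J5 8-10 | J4 10-11 | J6 11-13 | J3 13-15 | J2 15-17 | J5 17-19 | J7 19-21 | J6 21-23 | J3 23-24 | J1 24-26 | J2 26-28 | J5 28-30 | J7 30-32 | J6 32-34 | J2 34-35 | J7 35-37 | J6 37-39 | J7 39-40 |
Completion: J1=26  J2=35  J3=24  J4=11  J5=30  J6=39  J7=40
Turnaround(J5) = completion − arrival = 30 − 1 = 29

29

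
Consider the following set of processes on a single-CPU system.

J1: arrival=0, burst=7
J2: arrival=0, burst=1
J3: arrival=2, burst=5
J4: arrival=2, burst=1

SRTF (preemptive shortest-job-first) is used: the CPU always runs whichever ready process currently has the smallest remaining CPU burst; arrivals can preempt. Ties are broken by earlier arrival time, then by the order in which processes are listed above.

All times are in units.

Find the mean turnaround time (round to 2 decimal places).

5.50

Gantt: | J2 0-1 | J1 1-2 | J4 2-3 | J3 3-8 | J1 8-14 |
Completion: J1=14  J2=1  J3=8  J4=3
Turnaround times: J1=14, J2=1, J3=6, J4=1
Average turnaround = (14+1+6+1) / 4 = 22/4 = 5.50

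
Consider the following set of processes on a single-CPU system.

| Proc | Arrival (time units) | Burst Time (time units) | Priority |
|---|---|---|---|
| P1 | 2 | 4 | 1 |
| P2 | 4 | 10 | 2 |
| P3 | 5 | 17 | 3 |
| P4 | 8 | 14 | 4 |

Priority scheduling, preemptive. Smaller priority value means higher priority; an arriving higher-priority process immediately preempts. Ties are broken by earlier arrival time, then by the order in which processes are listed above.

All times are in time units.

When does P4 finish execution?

Schedule: | idle 0-2 | P1 2-6 | P2 6-16 | P3 16-33 | P4 33-47 |
Completion: P1=6  P2=16  P3=33  P4=47

47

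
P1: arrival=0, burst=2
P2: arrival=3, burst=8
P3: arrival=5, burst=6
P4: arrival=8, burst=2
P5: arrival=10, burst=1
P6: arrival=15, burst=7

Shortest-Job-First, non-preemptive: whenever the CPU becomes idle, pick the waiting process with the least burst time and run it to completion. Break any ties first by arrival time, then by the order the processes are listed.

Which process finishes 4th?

P4

Timeline: | P1 0-2 | idle 2-3 | P2 3-11 | P5 11-12 | P4 12-14 | P3 14-20 | P6 20-27 |
Completion: P1=2  P2=11  P3=20  P4=14  P5=12  P6=27
Turnaround (C−A): P1=2  P2=8  P3=15  P4=6  P5=2  P6=12
Finish order: P1 → P2 → P5 → P4 → P3 → P6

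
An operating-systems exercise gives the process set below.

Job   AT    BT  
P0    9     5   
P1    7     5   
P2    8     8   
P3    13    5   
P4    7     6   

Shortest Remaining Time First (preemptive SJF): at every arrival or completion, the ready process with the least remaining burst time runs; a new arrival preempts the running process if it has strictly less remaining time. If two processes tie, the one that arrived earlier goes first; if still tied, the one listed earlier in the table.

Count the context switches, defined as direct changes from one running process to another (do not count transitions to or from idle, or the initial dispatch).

Schedule: | idle 0-7 | P1 7-12 | P0 12-17 | P3 17-22 | P4 22-28 | P2 28-36 |
Completion: P0=17  P1=12  P2=36  P3=22  P4=28

4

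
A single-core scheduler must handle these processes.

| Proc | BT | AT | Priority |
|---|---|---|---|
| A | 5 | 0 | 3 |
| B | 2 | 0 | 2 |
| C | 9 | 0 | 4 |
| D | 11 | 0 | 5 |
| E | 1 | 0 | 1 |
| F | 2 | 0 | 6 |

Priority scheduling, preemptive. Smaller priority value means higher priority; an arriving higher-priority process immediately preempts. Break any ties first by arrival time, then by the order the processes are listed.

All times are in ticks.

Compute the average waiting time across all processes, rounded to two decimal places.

Timeline: | E 0-1 | B 1-3 | A 3-8 | C 8-17 | D 17-28 | F 28-30 |
Completion: A=8  B=3  C=17  D=28  E=1  F=30
Turnaround (C−A): A=8  B=3  C=17  D=28  E=1  F=30
Waiting times: A=3, B=1, C=8, D=17, E=0, F=28
Average waiting = (3+1+8+17+0+28) / 6 = 57/6 = 9.50

9.50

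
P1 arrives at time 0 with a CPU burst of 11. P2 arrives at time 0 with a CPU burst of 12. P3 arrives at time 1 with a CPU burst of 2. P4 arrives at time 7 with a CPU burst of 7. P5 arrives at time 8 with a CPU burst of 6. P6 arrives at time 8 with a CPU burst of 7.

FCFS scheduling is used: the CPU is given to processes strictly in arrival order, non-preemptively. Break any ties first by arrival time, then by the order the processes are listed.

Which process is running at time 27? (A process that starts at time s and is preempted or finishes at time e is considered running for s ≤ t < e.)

P4

Schedule: | P1 0-11 | P2 11-23 | P3 23-25 | P4 25-32 | P5 32-38 | P6 38-45 |
Completion: P1=11  P2=23  P3=25  P4=32  P5=38  P6=45
Turnaround (C−A): P1=11  P2=23  P3=24  P4=25  P5=30  P6=37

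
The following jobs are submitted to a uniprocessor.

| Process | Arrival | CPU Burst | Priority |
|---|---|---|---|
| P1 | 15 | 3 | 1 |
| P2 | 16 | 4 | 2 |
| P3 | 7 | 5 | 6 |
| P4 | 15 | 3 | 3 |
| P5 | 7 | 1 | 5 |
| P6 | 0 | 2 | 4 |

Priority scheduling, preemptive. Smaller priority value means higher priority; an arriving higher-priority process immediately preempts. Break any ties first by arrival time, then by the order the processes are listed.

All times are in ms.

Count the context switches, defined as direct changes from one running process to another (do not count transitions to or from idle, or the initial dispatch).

3

Timeline: | P6 0-2 | idle 2-7 | P5 7-8 | P3 8-13 | idle 13-15 | P1 15-18 | P2 18-22 | P4 22-25 |
Completion: P1=18  P2=22  P3=13  P4=25  P5=8  P6=2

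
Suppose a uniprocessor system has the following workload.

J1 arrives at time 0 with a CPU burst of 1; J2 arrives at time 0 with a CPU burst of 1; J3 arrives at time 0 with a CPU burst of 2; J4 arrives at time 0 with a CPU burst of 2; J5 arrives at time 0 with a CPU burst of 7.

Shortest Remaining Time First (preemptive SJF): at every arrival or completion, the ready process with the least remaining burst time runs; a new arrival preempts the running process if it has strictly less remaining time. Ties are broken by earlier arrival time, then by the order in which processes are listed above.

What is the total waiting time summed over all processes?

Timeline: | J1 0-1 | J2 1-2 | J3 2-4 | J4 4-6 | J5 6-13 |
Completion: J1=1  J2=2  J3=4  J4=6  J5=13
Turnaround (C−A): J1=1  J2=2  J3=4  J4=6  J5=13
Waiting = turnaround − burst: J1=0, J2=1, J3=2, J4=4, J5=6
Total waiting = 0 + 1 + 2 + 4 + 6 = 13

13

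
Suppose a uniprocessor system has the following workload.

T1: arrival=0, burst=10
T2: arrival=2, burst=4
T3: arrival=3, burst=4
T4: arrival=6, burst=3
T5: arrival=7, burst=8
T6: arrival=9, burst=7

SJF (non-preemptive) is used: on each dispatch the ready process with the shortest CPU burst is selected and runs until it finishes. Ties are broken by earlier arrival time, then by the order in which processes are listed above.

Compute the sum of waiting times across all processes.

Schedule: | T1 0-10 | T4 10-13 | T2 13-17 | T3 17-21 | T6 21-28 | T5 28-36 |
Completion: T1=10  T2=17  T3=21  T4=13  T5=36  T6=28
Waiting = turnaround − burst: T1=0, T2=11, T3=14, T4=4, T5=21, T6=12
Total waiting = 0 + 11 + 14 + 4 + 21 + 12 = 62

62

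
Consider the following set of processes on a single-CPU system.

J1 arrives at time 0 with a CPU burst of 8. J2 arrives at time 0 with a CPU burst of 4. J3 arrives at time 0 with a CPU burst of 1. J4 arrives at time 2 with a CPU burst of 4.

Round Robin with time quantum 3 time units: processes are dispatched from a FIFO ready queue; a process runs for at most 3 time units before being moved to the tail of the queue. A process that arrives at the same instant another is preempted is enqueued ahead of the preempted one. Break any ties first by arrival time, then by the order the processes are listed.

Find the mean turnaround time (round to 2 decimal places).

Gantt: | J1 0-3 | J2 3-6 | J3 6-7 | J4 7-10 | J1 10-13 | J2 13-14 | J4 14-15 | J1 15-17 |
Completion: J1=17  J2=14  J3=7  J4=15
Turnaround (C−A): J1=17  J2=14  J3=7  J4=13
Turnaround times: J1=17, J2=14, J3=7, J4=13
Average turnaround = (17+14+7+13) / 4 = 51/4 = 12.75

12.75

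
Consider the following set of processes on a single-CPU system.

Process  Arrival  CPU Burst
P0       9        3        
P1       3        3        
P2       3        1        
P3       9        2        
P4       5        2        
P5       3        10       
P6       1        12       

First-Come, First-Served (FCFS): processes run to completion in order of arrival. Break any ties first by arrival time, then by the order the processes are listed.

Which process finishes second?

Timeline: | idle 0-1 | P6 1-13 | P1 13-16 | P2 16-17 | P5 17-27 | P4 27-29 | P0 29-32 | P3 32-34 |
Completion: P0=32  P1=16  P2=17  P3=34  P4=29  P5=27  P6=13
Turnaround (C−A): P0=23  P1=13  P2=14  P3=25  P4=24  P5=24  P6=12
Finish order: P6 → P1 → P2 → P5 → P4 → P0 → P3

P1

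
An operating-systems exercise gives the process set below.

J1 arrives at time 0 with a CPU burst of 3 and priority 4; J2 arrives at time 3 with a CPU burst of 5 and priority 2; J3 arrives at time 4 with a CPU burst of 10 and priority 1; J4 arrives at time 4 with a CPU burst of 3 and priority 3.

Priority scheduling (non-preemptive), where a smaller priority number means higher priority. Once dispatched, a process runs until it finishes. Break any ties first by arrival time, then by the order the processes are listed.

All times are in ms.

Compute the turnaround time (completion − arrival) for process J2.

Gantt: | J1 0-3 | J2 3-8 | J3 8-18 | J4 18-21 |
Completion: J1=3  J2=8  J3=18  J4=21
Turnaround (C−A): J1=3  J2=5  J3=14  J4=17
Turnaround(J2) = completion − arrival = 8 − 3 = 5

5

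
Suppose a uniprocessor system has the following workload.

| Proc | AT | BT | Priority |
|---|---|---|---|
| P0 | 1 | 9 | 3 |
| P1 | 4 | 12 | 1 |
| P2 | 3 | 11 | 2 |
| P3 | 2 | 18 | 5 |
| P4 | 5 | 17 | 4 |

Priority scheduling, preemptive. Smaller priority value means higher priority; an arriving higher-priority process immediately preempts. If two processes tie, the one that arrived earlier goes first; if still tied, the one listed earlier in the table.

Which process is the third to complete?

P0

Timeline: | idle 0-1 | P0 1-3 | P2 3-4 | P1 4-16 | P2 16-26 | P0 26-33 | P4 33-50 | P3 50-68 |
Completion: P0=33  P1=16  P2=26  P3=68  P4=50
Finish order: P1 → P2 → P0 → P4 → P3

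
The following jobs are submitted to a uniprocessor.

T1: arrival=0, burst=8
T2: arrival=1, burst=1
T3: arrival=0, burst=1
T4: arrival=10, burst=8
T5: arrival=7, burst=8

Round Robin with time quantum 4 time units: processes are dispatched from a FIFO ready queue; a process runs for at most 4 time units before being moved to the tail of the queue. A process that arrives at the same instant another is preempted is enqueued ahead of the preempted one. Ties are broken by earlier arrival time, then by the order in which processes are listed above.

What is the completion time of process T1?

Gantt: | T1 0-4 | T3 4-5 | T2 5-6 | T1 6-10 | T5 10-14 | T4 14-18 | T5 18-22 | T4 22-26 |
Completion: T1=10  T2=6  T3=5  T4=26  T5=22
Turnaround (C−A): T1=10  T2=5  T3=5  T4=16  T5=15

10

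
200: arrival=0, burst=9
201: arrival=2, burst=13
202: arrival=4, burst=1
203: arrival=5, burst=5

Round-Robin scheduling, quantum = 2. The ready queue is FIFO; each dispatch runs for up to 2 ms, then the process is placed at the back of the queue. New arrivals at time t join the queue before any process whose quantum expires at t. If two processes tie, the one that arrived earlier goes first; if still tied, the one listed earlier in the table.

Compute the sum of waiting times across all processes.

Schedule: | 200 0-2 | 201 2-4 | 200 4-6 | 202 6-7 | 201 7-9 | 203 9-11 | 200 11-13 | 201 13-15 | 203 15-17 | 200 17-19 | 201 19-21 | 203 21-22 | 200 22-23 | 201 23-28 |
Completion: 200=23  201=28  202=7  203=22
Turnaround (C−A): 200=23  201=26  202=3  203=17
Waiting = turnaround − burst: 200=14, 201=13, 202=2, 203=12
Total waiting = 14 + 13 + 2 + 12 = 41

41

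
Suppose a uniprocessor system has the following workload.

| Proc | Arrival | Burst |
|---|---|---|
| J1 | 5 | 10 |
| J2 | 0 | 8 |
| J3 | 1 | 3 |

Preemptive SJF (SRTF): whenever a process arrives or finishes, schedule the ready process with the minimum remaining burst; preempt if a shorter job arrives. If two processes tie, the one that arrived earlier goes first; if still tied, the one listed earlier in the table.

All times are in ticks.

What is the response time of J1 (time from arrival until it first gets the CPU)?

Schedule: | J2 0-1 | J3 1-4 | J2 4-11 | J1 11-21 |
Completion: J1=21  J2=11  J3=4
Turnaround (C−A): J1=16  J2=11  J3=3
Response(J1) = first start − arrival = 11 − 5 = 6

6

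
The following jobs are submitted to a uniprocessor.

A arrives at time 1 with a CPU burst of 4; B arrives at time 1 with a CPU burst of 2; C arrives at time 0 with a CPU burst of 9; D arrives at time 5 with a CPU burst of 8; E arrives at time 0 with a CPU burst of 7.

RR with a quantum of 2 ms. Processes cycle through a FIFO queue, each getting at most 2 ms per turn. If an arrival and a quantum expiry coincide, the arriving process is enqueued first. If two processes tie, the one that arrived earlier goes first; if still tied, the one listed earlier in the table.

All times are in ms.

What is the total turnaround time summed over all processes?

Timeline: | C 0-2 | E 2-4 | A 4-6 | B 6-8 | C 8-10 | E 10-12 | D 12-14 | A 14-16 | C 16-18 | E 18-20 | D 20-22 | C 22-24 | E 24-25 | D 25-27 | C 27-28 | D 28-30 |
Completion: A=16  B=8  C=28  D=30  E=25
Turnaround (C−A): A=15  B=7  C=28  D=25  E=25
Turnaround = completion − arrival: A=15, B=7, C=28, D=25, E=25
Total turnaround = 15 + 7 + 28 + 25 + 25 = 100

100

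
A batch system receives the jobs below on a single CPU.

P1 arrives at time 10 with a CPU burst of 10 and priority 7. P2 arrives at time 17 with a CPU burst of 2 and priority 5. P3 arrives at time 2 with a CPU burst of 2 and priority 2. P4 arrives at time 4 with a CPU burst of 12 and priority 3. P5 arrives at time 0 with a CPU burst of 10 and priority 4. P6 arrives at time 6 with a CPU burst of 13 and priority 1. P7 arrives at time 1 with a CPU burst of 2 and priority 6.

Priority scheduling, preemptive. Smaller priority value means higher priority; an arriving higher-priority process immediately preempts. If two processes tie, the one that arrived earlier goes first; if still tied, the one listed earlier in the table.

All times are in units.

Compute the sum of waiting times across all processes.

Timeline: | P5 0-2 | P3 2-4 | P4 4-6 | P6 6-19 | P4 19-29 | P5 29-37 | P2 37-39 | P7 39-41 | P1 41-51 |
Completion: P1=51  P2=39  P3=4  P4=29  P5=37  P6=19  P7=41
Turnaround (C−A): P1=41  P2=22  P3=2  P4=25  P5=37  P6=13  P7=40
Waiting = turnaround − burst: P1=31, P2=20, P3=0, P4=13, P5=27, P6=0, P7=38
Total waiting = 31 + 20 + 0 + 13 + 27 + 0 + 38 = 129

129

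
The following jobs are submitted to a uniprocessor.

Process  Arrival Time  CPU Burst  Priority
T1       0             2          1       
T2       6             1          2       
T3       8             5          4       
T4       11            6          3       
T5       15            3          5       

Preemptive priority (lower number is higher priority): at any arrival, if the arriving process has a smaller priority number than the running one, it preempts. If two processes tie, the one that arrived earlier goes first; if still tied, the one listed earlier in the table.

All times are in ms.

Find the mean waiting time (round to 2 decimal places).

Gantt: | T1 0-2 | idle 2-6 | T2 6-7 | idle 7-8 | T3 8-11 | T4 11-17 | T3 17-19 | T5 19-22 |
Completion: T1=2  T2=7  T3=19  T4=17  T5=22
Turnaround (C−A): T1=2  T2=1  T3=11  T4=6  T5=7
Waiting times: T1=0, T2=0, T3=6, T4=0, T5=4
Average waiting = (0+0+6+0+4) / 5 = 10/5 = 2.00

2.00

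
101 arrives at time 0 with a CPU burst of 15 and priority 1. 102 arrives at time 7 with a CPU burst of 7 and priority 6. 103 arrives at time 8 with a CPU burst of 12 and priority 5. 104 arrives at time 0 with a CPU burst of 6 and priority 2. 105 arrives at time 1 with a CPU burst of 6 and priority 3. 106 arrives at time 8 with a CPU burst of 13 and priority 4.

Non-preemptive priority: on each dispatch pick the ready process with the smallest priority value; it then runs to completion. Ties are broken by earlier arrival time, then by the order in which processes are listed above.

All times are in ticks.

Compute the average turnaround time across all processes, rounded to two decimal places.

Timeline: | 101 0-15 | 104 15-21 | 105 21-27 | 106 27-40 | 103 40-52 | 102 52-59 |
Completion: 101=15  102=59  103=52  104=21  105=27  106=40
Turnaround (C−A): 101=15  102=52  103=44  104=21  105=26  106=32
Turnaround times: 101=15, 102=52, 103=44, 104=21, 105=26, 106=32
Average turnaround = (15+52+44+21+26+32) / 6 = 190/6 = 31.67

31.67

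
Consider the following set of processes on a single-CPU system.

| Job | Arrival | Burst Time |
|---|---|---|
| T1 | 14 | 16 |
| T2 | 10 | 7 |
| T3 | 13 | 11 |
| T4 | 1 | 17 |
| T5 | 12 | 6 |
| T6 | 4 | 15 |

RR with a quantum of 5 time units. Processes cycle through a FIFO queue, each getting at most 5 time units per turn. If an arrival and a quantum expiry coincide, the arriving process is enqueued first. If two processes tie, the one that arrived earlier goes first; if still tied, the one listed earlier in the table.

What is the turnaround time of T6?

Timeline: | idle 0-1 | T4 1-6 | T6 6-11 | T4 11-16 | T2 16-21 | T6 21-26 | T5 26-31 | T3 31-36 | T1 36-41 | T4 41-46 | T2 46-48 | T6 48-53 | T5 53-54 | T3 54-59 | T1 59-64 | T4 64-66 | T3 66-67 | T1 67-73 |
Completion: T1=73  T2=48  T3=67  T4=66  T5=54  T6=53
Turnaround (C−A): T1=59  T2=38  T3=54  T4=65  T5=42  T6=49
Turnaround(T6) = completion − arrival = 53 − 4 = 49

49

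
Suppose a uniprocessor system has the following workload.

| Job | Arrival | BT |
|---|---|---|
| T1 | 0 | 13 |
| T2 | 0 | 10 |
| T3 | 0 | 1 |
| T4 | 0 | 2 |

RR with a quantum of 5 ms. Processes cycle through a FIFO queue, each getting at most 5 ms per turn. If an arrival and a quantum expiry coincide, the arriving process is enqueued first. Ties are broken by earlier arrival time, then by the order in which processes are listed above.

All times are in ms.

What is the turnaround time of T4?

Schedule: | T1 0-5 | T2 5-10 | T3 10-11 | T4 11-13 | T1 13-18 | T2 18-23 | T1 23-26 |
Completion: T1=26  T2=23  T3=11  T4=13
Turnaround(T4) = completion − arrival = 13 − 0 = 13

13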